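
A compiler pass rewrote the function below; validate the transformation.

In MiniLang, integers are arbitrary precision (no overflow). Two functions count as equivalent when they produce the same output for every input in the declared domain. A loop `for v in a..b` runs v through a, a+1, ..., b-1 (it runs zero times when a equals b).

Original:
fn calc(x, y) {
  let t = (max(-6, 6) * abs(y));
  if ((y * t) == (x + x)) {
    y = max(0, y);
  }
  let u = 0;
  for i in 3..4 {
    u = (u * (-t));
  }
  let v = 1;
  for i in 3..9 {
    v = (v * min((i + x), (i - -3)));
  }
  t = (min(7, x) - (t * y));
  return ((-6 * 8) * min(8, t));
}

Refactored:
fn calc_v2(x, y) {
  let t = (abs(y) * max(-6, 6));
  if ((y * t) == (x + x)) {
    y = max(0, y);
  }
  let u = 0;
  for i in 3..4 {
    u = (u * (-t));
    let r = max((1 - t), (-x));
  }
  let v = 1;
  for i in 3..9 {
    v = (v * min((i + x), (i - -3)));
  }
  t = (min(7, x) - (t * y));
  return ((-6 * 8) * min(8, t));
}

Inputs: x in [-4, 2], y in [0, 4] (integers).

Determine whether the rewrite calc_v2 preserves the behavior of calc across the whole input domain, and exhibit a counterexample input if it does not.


Side by side, the visible changes include: local variable names differ, arithmetic usage differs, constant usage differs, statement counts differ, min/max/abs usage differs.
Tracing x=-3, y=4: calc: t=24, then ((y * t) == (x + x)) is false, then u=0, then (i=3), then u=0, then v=1, then (i=3), then v=0, then (i=4), then v=0, then (i=5), then v=0, then (i=6), then v=0, then (i=7), then v=0, then (i=8), then v=0, then t=-99, then returns 4752 | calc_v2: t=24, then ((y * t) == (x + x)) is false, then u=0, then (i=3), then u=0, then r=3, then v=1, then (i=3), then v=0, then (i=4), then v=0, then (i=5), then v=0, then (i=6), then v=0, then (i=7), then v=0, then (i=8), then v=0, then t=-99, then returns 4752 — matching result 4752.
Across all 35 domain points the two functions coincide.
verdict: equivalent


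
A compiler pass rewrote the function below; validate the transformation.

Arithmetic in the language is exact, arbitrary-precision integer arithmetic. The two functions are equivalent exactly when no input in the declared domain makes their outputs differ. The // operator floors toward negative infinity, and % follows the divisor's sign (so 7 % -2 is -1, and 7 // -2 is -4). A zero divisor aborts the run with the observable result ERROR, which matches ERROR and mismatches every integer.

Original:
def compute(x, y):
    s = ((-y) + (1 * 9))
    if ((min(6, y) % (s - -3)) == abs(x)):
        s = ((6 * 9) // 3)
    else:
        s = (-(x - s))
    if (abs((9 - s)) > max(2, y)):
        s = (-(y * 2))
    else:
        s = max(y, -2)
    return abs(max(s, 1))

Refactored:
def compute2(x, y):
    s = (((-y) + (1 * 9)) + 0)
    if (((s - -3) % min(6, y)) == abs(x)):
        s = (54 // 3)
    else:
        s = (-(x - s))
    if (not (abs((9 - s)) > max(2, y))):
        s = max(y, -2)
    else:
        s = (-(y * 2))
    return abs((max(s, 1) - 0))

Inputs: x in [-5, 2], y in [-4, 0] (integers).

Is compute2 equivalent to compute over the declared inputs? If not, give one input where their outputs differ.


Take x=-5, y=0.
compute: s = 9; ((min(6, y) % (s - -3)) == abs(x)) -> false; s = 14; (abs((9 - s)) > max(2, y)) -> true; s = 0; return 1
compute2: s = 9; division by zero -> ERROR
1 vs ERROR — the two versions disagree here.
verdict: not equivalent; witness: x=-5, y=0


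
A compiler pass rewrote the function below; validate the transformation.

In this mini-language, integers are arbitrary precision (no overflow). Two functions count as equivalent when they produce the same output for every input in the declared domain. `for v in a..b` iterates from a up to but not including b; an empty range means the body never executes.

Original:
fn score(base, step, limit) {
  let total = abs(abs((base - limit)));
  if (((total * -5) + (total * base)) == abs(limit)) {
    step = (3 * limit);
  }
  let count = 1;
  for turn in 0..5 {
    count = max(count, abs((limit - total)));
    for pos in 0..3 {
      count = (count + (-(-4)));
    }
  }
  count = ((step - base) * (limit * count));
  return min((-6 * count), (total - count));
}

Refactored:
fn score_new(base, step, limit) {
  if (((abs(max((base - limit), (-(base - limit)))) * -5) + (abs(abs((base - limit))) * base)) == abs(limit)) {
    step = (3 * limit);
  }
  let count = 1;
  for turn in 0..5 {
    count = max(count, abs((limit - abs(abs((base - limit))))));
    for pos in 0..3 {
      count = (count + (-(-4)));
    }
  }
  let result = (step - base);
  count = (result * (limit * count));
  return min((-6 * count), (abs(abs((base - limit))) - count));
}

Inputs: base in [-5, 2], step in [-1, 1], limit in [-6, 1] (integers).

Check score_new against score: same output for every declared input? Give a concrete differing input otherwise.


Although arithmetic usage differs, plus local variable names differ, plus min/max/abs usage differs, 192/192 inputs agree.
verdict: equivalent


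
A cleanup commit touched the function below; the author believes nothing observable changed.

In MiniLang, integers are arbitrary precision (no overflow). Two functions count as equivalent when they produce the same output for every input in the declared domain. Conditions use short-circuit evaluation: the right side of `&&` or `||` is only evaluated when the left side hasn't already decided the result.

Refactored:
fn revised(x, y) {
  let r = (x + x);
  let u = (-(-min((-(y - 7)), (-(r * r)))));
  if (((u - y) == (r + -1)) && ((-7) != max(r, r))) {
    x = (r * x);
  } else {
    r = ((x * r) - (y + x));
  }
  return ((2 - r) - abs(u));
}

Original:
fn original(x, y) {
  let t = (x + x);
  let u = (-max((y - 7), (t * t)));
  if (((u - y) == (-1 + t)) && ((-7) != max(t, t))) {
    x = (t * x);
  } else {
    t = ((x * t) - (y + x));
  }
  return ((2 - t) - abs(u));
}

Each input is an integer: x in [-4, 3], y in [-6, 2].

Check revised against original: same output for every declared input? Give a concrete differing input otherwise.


Side by side, the visible changes include: local variable names differ; and min/max/abs usage differs.
As a probe, take x=-1, y=-4: original runs t becomes -2; next u becomes -4; next (((u - y) == (-1 + t)) && ((-7) != max(t, t))) evaluates to false; next t becomes 7; next final value -9; revised runs r becomes -2; next u becomes -4; next (((u - y) == (r + -1)) && ((-7) != max(r, r))) evaluates to false; next r becomes 7; next final value -9; both end at -9.
Checked all 72 inputs in the declared domain: the outputs agree on every one.
verdict: equivalent


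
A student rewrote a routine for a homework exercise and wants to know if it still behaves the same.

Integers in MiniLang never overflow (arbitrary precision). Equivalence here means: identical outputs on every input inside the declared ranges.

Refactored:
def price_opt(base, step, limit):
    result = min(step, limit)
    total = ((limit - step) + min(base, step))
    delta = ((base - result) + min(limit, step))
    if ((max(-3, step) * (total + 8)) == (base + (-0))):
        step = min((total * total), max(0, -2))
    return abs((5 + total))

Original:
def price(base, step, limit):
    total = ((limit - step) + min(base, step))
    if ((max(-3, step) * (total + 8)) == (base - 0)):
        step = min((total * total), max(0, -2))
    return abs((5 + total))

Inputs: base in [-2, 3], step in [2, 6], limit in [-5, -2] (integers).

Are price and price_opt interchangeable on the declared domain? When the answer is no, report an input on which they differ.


Behavior is preserved: although local variable names differ, plus min/max/abs usage differs, plus arithmetic usage differs, plus statement counts differ, the outputs never diverge.
Tracing base=2, step=3, limit=-3: price: total = -4; ((max(-3, step) * (total + 8)) == (base - 0)) -> false; return 1 | price_opt: result = -3; total = -4; delta = 2; ((max(-3, step) * (total + 8)) == (base + (-0))) -> false; return 1 — matching result 1.
Checked all 120 inputs in the declared domain: the outputs agree on every one.
verdict: equivalent


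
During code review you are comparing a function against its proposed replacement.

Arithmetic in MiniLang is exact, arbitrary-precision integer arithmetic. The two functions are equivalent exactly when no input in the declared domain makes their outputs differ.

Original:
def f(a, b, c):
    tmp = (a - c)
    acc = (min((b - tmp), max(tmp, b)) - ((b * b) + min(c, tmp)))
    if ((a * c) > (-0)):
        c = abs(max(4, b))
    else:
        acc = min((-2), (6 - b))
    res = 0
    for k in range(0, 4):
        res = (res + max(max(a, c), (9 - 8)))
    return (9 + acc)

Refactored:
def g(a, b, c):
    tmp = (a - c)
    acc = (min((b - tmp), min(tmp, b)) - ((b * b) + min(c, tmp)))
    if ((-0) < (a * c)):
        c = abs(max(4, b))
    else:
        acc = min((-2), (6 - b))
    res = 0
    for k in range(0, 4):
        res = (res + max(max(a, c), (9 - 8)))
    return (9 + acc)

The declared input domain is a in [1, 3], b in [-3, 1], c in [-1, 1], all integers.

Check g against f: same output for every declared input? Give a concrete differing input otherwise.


Take a=1, b=1, c=1.
f: tmp = 0; acc = 0; ((a * c) > (-0)) -> true; c = 4; res = 0; [k=0]; res = 4; [k=1]; res = 8; [k=2]; res = 12; [k=3]; res = 16; return 9
g: tmp = 0; acc = -1; ((-0) < (a * c)) -> true; c = 4; res = 0; [k=0]; res = 4; [k=1]; res = 8; [k=2]; res = 12; [k=3]; res = 16; return 8
9 and 8 differ, so these are not the same function on this domain.
verdict: not equivalent; witness: a=1, b=1, c=1


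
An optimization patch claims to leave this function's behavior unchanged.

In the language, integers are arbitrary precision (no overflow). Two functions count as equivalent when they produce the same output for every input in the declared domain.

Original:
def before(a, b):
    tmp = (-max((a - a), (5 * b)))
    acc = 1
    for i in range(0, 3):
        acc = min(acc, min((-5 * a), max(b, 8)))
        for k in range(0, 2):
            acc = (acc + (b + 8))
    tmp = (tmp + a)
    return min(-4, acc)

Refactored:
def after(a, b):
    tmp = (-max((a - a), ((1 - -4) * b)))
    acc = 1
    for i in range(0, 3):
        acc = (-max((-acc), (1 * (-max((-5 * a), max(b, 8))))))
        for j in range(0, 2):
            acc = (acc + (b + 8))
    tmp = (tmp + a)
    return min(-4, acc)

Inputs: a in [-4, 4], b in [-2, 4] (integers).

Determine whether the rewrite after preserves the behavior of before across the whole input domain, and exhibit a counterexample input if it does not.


a=4, b=-2 yields -8 from before but -4 from after.
verdict: not equivalent; witness: a=4, b=-2


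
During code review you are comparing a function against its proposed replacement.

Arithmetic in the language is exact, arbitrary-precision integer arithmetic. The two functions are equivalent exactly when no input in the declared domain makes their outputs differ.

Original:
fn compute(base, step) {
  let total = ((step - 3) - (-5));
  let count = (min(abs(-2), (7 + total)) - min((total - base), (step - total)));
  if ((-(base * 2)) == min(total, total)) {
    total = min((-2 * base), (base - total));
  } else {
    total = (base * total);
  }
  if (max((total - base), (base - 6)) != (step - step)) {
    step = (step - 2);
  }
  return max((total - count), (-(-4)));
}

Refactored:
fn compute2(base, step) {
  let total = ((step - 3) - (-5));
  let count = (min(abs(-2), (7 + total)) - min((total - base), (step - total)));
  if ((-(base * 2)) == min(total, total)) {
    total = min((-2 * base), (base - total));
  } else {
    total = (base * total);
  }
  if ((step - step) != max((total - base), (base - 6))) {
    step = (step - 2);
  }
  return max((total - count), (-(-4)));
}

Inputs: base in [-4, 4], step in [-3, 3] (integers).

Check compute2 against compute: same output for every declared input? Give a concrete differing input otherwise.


The two are interchangeable: same computation, different form, and every declared input agrees.
Spot check at base=4, step=-1 — compute: total := 1 | count := 5 | ((-(base * 2)) == min(total, total)): false | total := 4 | (max((total - base), (base - 6)) != (step - step)): false | result 4. compute2: total := 1 | count := 5 | ((-(base * 2)) == min(total, total)): false | total := 4 | ((step - step) != max((total - base), (base - 6))): false | result 4. Both give 4.
Sweeping the whole domain (63 inputs) finds no disagreement.
verdict: equivalent


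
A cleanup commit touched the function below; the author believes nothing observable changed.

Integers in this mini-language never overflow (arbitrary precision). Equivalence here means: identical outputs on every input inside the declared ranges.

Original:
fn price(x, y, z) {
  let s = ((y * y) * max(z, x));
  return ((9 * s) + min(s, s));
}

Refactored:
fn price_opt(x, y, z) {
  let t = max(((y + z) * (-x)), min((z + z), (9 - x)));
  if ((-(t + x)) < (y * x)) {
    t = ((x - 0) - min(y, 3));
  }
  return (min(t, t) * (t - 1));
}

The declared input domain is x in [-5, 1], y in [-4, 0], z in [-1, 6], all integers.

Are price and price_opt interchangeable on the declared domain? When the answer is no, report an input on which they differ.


Evaluate both at x=-5, y=-4, z=-1.
price: s := -16 | result -160
price_opt: t := -2 | ((-(t + x)) < (y * x)): true | t := -1 | result 2
-160 and 2 differ, so these are not the same function on this domain.
verdict: not equivalent; witness: x=-5, y=-4, z=-1


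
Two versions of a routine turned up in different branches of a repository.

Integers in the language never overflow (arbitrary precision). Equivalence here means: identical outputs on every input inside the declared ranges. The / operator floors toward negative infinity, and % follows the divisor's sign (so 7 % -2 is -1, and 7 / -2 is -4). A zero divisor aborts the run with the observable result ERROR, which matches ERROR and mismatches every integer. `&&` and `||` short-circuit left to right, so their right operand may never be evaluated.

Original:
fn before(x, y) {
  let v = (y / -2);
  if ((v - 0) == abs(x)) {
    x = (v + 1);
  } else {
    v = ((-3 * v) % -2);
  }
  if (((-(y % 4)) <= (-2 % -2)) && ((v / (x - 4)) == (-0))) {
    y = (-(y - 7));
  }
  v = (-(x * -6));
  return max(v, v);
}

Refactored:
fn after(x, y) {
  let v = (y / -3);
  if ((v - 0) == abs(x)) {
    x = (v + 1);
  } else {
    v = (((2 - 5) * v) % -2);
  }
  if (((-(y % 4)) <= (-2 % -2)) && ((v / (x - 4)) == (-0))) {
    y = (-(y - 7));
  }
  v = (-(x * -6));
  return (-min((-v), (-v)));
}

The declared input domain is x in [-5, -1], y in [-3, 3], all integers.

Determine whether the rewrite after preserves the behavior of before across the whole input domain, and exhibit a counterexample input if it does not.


Try x=-1, y=-2.
before: v=1, then ((v - 0) == abs(x)) is true, then x=2, then (((-(y % 4)) <= (-2 % -2)) && ((v / (x - 4)) == (-0))) is false, then v=12, then returns 12
after: v=0, then ((v - 0) == abs(x)) is false, then v=0, then (((-(y % 4)) <= (-2 % -2)) && ((v / (x - 4)) == (-0))) is true, then y=9, then v=-6, then returns -6
12 != -6, so the rewrite changes behavior.
verdict: not equivalent; witness: x=-1, y=-2


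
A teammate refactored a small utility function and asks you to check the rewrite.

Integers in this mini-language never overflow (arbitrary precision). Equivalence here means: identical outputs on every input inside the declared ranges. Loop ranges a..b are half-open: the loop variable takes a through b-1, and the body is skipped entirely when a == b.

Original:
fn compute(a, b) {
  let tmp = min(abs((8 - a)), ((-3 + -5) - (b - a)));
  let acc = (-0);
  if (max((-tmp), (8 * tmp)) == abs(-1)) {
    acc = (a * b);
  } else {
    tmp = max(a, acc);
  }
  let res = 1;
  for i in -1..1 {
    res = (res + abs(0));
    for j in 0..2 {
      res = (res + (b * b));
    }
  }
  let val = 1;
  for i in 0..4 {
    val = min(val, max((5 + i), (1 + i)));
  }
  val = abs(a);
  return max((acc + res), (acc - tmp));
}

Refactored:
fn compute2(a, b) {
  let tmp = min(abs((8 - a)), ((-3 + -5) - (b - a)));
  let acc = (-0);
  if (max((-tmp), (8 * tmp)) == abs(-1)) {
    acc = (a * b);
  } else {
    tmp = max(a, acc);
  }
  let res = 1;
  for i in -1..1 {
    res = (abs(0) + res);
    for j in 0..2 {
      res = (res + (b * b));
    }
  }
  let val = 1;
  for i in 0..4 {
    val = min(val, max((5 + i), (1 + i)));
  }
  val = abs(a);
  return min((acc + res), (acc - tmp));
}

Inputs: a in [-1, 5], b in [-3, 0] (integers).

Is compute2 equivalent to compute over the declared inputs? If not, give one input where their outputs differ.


There is a counterexample at a=-1, b=-3: 37 on one side, 0 on the other.
compute: tmp becomes -6; next acc becomes 0; next (max((-tmp), (8 * tmp)) == abs(-1)) evaluates to false; next tmp becomes 0; next res becomes 1; next at i=-1:; next res becomes 1; next at j=0:; next res becomes 10; next at j=1:; next res becomes 19; next at i=0:; next res becomes 19; next at j=0:; next res becomes 28; next at j=1:; next res becomes 37; next val becomes 1; next at i=0:; next val becomes 1; next at i=1:; next val becomes 1; next at i=2:; next val becomes 1; next at i=3:; next val becomes 1; next val becomes 1; next final value 37
compute2: tmp becomes -6; next acc becomes 0; next (max((-tmp), (8 * tmp)) == abs(-1)) evaluates to false; next tmp becomes 0; next res becomes 1; next at i=-1:; next res becomes 1; next at j=0:; next res becomes 10; next at j=1:; next res becomes 19; next at i=0:; next res becomes 19; next at j=0:; next res becomes 28; next at j=1:; next res becomes 37; next val becomes 1; next at i=0:; next val becomes 1; next at i=1:; next val becomes 1; next at i=2:; next val becomes 1; next at i=3:; next val becomes 1; next val becomes 1; next final value 0
verdict: not equivalent; witness: a=-1, b=-3


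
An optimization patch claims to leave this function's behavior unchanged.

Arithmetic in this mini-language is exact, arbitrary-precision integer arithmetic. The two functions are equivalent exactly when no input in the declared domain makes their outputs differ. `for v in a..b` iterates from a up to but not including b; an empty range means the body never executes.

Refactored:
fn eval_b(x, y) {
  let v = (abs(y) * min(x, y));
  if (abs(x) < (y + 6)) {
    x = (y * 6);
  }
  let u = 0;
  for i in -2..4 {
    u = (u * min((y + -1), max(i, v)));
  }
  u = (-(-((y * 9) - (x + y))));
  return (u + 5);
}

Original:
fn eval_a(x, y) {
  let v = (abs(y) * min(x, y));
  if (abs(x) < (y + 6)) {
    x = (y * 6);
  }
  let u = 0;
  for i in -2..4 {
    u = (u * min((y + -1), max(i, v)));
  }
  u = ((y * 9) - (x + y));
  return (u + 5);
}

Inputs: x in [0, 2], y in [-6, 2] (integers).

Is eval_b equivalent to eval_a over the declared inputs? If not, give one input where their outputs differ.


Although same computation, different form, 27/27 inputs agree.
verdict: equivalent


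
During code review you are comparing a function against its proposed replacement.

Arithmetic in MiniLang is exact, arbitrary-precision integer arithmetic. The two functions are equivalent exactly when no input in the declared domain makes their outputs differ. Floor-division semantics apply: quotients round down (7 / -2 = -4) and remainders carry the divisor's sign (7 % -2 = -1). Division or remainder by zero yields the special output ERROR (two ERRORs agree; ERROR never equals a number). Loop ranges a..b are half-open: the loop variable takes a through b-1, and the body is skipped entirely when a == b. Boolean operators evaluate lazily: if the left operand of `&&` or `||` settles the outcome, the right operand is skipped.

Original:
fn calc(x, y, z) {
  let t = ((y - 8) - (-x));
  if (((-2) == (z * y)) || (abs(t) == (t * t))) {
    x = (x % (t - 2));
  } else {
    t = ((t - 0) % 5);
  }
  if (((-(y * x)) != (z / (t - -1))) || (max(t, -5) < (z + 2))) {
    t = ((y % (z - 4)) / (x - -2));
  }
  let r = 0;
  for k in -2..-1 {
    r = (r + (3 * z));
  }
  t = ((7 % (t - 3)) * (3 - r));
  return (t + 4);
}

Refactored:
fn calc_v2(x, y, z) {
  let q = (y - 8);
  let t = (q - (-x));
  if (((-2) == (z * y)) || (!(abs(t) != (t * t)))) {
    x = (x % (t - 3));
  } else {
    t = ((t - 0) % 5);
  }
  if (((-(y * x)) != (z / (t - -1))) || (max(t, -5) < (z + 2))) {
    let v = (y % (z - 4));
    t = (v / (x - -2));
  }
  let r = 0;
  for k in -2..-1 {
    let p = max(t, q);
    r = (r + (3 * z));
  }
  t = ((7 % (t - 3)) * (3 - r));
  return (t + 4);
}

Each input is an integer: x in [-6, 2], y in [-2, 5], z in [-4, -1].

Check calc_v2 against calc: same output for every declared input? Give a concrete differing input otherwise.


Input x=1, y=1, z=-2: -5 from calc versus -14 from calc_v2.
verdict: not equivalent; witness: x=1, y=1, z=-2


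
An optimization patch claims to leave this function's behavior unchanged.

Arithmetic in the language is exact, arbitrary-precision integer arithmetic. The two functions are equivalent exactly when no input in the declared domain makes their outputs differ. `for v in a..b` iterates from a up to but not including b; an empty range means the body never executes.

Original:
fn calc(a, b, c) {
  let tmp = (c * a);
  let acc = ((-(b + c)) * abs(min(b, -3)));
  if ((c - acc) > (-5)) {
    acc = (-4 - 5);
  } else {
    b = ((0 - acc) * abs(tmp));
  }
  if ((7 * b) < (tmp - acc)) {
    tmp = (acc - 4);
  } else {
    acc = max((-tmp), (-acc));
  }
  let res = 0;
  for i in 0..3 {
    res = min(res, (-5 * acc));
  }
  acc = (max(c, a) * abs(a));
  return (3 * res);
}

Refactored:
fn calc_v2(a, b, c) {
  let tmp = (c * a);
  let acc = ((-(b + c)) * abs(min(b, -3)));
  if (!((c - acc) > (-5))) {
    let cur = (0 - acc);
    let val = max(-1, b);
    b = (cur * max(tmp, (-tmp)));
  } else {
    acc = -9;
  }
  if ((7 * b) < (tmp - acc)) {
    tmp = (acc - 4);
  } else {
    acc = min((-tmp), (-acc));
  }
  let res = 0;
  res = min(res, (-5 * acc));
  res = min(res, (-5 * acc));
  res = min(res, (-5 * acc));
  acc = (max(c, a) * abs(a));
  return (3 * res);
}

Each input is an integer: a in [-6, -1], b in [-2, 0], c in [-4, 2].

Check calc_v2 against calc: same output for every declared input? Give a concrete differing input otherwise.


Not equivalent: a=-6, b=0, c=2 separates them (-180 vs -135).
calc: tmp = -12; acc = -6; ((c - acc) > (-5)) -> true; acc = -9; ((7 * b) < (tmp - acc)) -> false; acc = 12; res = 0; [i=0]; res = -60; [i=1]; res = -60; [i=2]; res = -60; acc = 12; return -180
calc_v2: tmp = -12; acc = -6; (!((c - acc) > (-5))) -> false; acc = -9; ((7 * b) < (tmp - acc)) -> false; acc = 9; res = 0; res = -45; res = -45; res = -45; acc = 12; return -135
verdict: not equivalent; witness: a=-6, b=0, c=2


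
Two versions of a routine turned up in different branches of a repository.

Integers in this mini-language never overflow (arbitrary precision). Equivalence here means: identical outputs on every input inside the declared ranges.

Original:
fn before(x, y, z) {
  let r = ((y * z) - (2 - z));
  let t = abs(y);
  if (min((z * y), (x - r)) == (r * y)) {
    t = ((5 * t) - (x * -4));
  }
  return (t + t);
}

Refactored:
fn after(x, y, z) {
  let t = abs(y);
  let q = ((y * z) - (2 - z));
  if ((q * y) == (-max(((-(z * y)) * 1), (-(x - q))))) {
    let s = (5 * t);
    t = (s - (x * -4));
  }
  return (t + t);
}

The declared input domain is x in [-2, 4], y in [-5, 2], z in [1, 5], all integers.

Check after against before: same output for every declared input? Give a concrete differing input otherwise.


This is a faithful refactor — arithmetic usage differs, and local variable names differ, and min/max/abs usage differs, and statement counts differ, and constant usage differs, but the computed results match everywhere.
One worked example (x=3, y=-2, z=1) — before: r becomes -3; next t becomes 2; next (min((z * y), (x - r)) == (r * y)) evaluates to false; next final value 4; after: t becomes 2; next q becomes -3; next ((q * y) == (-max(((-(z * y)) * 1), (-(x - q))))) evaluates to false; next final value 4; agreement on 4.
Every one of the 280 inputs gives matching results.
verdict: equivalent


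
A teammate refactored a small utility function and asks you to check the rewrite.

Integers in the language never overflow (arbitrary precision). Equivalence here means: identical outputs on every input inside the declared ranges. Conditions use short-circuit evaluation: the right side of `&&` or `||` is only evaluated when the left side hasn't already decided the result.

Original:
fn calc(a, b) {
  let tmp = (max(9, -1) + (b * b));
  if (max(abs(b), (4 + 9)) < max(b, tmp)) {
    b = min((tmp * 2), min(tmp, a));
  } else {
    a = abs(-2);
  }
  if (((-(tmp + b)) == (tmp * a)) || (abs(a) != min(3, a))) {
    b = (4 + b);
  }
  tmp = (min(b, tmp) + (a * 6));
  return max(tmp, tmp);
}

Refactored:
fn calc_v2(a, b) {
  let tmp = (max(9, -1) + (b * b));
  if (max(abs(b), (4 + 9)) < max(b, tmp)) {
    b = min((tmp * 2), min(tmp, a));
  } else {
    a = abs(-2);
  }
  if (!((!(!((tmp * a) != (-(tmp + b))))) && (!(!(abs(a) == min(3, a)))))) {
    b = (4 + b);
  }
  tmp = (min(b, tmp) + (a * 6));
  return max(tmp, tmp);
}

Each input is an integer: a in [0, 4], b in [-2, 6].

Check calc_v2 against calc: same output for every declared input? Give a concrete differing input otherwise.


Comparing the listings, the differences include: boolean connective usage differs.
Spot check at a=0, b=4 — calc: tmp = 25; (max(abs(b), (4 + 9)) < max(b, tmp)) -> true; b = 0; (((-(tmp + b)) == (tmp * a)) || (abs(a) != min(3, a))) -> false; tmp = 0; return 0. calc_v2: tmp = 25; (max(abs(b), (4 + 9)) < max(b, tmp)) -> true; b = 0; (!((!(!((tmp * a) != (-(tmp + b))))) && (!(!(abs(a) == min(3, a)))))) -> false; tmp = 0; return 0. Both give 0.
Checked all 45 inputs in the declared domain: the outputs agree on every one.
verdict: equivalent


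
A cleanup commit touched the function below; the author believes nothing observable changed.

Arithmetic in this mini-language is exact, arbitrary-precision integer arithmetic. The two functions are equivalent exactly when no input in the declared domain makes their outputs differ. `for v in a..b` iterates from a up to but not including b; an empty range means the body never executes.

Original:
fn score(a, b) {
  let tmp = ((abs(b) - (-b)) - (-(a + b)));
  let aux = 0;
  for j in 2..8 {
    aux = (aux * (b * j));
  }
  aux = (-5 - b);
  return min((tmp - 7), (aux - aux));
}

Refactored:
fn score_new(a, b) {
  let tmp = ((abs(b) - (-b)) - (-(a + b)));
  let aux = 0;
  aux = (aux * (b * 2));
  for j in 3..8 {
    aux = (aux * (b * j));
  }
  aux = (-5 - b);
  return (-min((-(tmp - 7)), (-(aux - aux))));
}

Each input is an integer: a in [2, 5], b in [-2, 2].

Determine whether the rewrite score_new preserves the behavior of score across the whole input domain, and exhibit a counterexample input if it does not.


Consider the input a=2, b=-2.
score: tmp=0, then aux=0, then (j=2), then aux=0, then (j=3), then aux=0, then (j=4), then aux=0, then (j=5), then aux=0, then (j=6), then aux=0, then (j=7), then aux=0, then aux=-3, then returns -7
score_new: tmp=0, then aux=0, then aux=0, then (j=3), then aux=0, then (j=4), then aux=0, then (j=5), then aux=0, then (j=6), then aux=0, then (j=7), then aux=0, then aux=-3, then returns 0
-7 and 0 differ, so these are not the same function on this domain.
verdict: not equivalent; witness: a=2, b=-2


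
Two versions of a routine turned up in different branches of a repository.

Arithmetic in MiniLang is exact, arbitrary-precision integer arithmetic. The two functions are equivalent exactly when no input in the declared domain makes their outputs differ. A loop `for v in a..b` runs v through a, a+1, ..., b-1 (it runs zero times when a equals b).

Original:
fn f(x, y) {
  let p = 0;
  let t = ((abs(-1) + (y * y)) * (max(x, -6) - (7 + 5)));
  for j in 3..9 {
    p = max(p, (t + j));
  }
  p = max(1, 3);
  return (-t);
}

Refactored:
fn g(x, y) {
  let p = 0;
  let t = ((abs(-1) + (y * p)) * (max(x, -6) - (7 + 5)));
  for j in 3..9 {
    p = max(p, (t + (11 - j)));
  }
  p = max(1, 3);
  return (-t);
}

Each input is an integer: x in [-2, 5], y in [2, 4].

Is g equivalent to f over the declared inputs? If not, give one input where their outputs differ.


Consider the input x=-2, y=2.
f: p = 0; t = -70; [j=3]; p = 0; [j=4]; p = 0; [j=5]; p = 0; [j=6]; p = 0; [j=7]; p = 0; [j=8]; p = 0; p = 3; return 70
g: p = 0; t = -14; [j=3]; p = 0; [j=4]; p = 0; [j=5]; p = 0; [j=6]; p = 0; [j=7]; p = 0; [j=8]; p = 0; p = 3; return 14
70 != 14, so the rewrite changes behavior.
verdict: not equivalent; witness: x=-2, y=2


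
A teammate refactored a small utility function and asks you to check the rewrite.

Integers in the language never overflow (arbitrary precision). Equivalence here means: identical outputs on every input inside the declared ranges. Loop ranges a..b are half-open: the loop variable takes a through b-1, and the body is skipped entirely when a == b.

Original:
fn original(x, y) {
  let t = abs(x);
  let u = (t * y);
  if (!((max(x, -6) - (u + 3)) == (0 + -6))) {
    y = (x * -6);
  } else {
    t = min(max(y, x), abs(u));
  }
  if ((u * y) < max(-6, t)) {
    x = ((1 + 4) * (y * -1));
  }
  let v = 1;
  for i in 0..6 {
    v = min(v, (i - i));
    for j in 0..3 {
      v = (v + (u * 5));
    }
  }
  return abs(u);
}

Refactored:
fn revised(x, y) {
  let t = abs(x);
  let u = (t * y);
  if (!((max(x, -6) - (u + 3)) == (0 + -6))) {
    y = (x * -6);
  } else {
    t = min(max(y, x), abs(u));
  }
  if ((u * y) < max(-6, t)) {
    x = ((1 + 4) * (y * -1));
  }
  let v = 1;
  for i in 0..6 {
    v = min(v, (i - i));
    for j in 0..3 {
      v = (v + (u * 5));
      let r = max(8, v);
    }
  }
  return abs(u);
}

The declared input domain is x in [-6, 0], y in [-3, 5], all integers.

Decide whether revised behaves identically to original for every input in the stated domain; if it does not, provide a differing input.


Changes here: constant usage differs, plus statement counts differ, plus local variable names differ, plus min/max/abs usage differs; the full 63-point sweep finds no disagreement.
verdict: equivalent


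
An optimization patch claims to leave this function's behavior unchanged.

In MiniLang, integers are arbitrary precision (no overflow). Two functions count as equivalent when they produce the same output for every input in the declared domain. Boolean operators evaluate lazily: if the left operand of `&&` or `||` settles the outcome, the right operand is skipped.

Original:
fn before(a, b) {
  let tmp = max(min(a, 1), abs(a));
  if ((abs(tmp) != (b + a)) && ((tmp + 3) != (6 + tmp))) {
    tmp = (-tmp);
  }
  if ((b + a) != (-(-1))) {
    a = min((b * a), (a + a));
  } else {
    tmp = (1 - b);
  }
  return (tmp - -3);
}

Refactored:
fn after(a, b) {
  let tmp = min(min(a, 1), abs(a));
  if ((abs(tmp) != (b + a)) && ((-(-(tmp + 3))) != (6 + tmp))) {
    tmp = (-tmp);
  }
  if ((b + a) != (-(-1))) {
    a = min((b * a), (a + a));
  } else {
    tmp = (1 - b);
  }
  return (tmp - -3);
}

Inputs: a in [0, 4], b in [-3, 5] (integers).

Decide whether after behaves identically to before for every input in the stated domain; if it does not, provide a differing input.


There is a counterexample at a=2, b=-3: 1 on one side, 2 on the other.
before: tmp := 2 | ((abs(tmp) != (b + a)) && ((tmp + 3) != (6 + tmp))): true | tmp := -2 | ((b + a) != (-(-1))): true | a := -6 | result 1
after: tmp := 1 | ((abs(tmp) != (b + a)) && ((-(-(tmp + 3))) != (6 + tmp))): true | tmp := -1 | ((b + a) != (-(-1))): true | a := -6 | result 2
verdict: not equivalent; witness: a=2, b=-3


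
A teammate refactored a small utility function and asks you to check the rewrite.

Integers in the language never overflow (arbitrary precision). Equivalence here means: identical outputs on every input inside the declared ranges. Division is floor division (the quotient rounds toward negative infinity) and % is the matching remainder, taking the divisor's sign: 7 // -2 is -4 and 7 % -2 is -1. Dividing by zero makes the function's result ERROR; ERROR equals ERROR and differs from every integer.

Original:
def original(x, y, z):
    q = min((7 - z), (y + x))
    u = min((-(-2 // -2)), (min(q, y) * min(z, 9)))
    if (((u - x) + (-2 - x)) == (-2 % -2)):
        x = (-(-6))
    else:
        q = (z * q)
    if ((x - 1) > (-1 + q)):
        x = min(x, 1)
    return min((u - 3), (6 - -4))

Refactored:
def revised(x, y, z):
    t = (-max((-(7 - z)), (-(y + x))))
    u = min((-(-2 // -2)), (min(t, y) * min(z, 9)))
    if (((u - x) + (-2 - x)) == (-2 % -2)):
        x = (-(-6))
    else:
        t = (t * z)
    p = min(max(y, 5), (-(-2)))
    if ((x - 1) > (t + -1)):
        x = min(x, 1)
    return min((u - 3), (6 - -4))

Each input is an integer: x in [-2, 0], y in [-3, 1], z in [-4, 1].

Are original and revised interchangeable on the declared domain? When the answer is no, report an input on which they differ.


Equivalent — the differences include statement counts differ, and min/max/abs usage differs, and constant usage differs, and local variable names differ, yet no declared input distinguishes the two.
Tracing x=-1, y=-3, z=1: original: q becomes -4; next u becomes -4; next (((u - x) + (-2 - x)) == (-2 % -2)) evaluates to false; next q becomes -4; next ((x - 1) > (-1 + q)) evaluates to true; next x becomes -1; next final value -7 | revised: t becomes -4; next u becomes -4; next (((u - x) + (-2 - x)) == (-2 % -2)) evaluates to false; next t becomes -4; next p becomes 2; next ((x - 1) > (t + -1)) evaluates to true; next x becomes -1; next final value -7 — matching result -7.
Every one of the 90 inputs gives matching results.
verdict: equivalent


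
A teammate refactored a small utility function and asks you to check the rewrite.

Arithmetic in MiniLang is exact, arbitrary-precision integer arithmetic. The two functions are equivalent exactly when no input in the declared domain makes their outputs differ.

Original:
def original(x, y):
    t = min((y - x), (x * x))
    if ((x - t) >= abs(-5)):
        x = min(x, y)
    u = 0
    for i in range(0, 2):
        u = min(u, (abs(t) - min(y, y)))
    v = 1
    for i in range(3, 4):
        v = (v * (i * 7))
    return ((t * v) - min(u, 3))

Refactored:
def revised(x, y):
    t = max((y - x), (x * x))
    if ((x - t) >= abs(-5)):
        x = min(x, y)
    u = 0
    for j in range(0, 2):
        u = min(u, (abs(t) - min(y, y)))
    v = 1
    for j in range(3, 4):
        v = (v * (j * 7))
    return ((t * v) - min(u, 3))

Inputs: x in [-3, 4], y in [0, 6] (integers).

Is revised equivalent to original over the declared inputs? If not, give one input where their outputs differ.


Run the pair on x=-3, y=0.
original: t=3, then ((x - t) >= abs(-5)) is false, then u=0, then (i=0), then u=0, then (i=1), then u=0, then v=1, then (i=3), then v=21, then returns 63
revised: t=9, then ((x - t) >= abs(-5)) is false, then u=0, then (j=0), then u=0, then (j=1), then u=0, then v=1, then (j=3), then v=21, then returns 189
63 and 189 differ, so these are not the same function on this domain.
verdict: not equivalent; witness: x=-3, y=0


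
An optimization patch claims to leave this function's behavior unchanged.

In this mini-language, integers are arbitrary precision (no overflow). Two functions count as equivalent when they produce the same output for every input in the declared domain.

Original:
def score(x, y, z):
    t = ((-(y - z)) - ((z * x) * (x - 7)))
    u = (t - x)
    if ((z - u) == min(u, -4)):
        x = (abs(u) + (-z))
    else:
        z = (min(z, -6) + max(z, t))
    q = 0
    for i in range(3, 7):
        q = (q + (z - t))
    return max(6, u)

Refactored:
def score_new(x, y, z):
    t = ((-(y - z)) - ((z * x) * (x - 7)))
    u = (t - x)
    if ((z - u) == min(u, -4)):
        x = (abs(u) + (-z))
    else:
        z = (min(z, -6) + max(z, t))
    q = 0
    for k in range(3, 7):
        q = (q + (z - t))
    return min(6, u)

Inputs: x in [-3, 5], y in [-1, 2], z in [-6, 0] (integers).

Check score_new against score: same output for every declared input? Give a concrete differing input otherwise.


Evaluate both at x=-3, y=-1, z=-6.
score: t := 175 | u := 178 | ((z - u) == min(u, -4)): false | z := 169 | q := 0 | iter i=3: | q := -6 | iter i=4: | q := -12 | iter i=5: | q := -18 | iter i=6: | q := -24 | result 178
score_new: t := 175 | u := 178 | ((z - u) == min(u, -4)): false | z := 169 | q := 0 | iter k=3: | q := -6 | iter k=4: | q := -12 | iter k=5: | q := -18 | iter k=6: | q := -24 | result 6
178 against 6: the behavior changed.
verdict: not equivalent; witness: x=-3, y=-1, z=-6


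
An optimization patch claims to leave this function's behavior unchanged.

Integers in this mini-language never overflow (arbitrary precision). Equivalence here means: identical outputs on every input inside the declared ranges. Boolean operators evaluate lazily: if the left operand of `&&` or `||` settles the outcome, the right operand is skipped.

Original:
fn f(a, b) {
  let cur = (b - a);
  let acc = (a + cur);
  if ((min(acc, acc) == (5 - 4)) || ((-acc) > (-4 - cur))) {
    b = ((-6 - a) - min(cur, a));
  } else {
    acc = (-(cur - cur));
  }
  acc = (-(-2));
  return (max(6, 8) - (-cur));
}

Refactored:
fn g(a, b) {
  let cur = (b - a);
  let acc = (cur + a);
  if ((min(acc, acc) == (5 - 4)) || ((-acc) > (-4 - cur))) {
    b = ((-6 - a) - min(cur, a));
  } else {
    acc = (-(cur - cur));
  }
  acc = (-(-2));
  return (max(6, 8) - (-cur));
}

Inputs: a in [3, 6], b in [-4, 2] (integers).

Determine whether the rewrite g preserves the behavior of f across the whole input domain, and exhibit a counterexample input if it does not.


Reading the diff, among the changes: same computation, different form.
As a probe, take a=4, b=-1: f runs cur=-5, then acc=-1, then ((min(acc, acc) == (5 - 4)) || ((-acc) > (-4 - cur))) is false, then acc=0, then acc=2, then returns 3; g runs cur=-5, then acc=-1, then ((min(acc, acc) == (5 - 4)) || ((-acc) > (-4 - cur))) is false, then acc=0, then acc=2, then returns 3; both end at 3.
Across all 28 domain points the two functions coincide.
verdict: equivalent


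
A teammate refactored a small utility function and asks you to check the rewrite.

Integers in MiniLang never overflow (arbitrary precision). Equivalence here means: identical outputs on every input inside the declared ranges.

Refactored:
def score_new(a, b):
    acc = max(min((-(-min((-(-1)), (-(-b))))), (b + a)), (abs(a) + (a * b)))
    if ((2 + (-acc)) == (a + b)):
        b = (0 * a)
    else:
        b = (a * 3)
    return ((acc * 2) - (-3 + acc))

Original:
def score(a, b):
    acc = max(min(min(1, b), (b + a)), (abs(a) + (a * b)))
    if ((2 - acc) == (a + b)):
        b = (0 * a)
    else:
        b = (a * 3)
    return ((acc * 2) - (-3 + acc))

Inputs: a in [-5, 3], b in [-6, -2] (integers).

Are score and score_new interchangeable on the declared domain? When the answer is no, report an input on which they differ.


This is a faithful refactor — arithmetic usage differs, but the computed results match everywhere.
One worked example (a=-2, b=-6) — score: acc = 14; ((2 - acc) == (a + b)) -> false; b = -6; return 17; score_new: acc = 14; ((2 + (-acc)) == (a + b)) -> false; b = -6; return 17; agreement on 17.
Sweeping the whole domain (45 inputs) finds no disagreement.
verdict: equivalent


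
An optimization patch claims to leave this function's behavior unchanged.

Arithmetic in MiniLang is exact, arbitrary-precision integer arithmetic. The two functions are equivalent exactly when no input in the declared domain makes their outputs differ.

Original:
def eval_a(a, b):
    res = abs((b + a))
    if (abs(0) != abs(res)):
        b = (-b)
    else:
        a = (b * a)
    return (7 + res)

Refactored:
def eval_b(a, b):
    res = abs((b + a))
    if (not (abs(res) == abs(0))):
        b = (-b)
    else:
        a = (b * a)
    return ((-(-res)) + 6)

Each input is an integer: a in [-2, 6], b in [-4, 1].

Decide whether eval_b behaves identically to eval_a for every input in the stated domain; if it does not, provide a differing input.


Consider the input a=-2, b=-4.
eval_a: res = 6; (abs(0) != abs(res)) -> true; b = 4; return 13
eval_b: res = 6; (not (abs(res) == abs(0))) -> true; b = 4; return 12
13 against 12: the behavior changed.
verdict: not equivalent; witness: a=-2, b=-4
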